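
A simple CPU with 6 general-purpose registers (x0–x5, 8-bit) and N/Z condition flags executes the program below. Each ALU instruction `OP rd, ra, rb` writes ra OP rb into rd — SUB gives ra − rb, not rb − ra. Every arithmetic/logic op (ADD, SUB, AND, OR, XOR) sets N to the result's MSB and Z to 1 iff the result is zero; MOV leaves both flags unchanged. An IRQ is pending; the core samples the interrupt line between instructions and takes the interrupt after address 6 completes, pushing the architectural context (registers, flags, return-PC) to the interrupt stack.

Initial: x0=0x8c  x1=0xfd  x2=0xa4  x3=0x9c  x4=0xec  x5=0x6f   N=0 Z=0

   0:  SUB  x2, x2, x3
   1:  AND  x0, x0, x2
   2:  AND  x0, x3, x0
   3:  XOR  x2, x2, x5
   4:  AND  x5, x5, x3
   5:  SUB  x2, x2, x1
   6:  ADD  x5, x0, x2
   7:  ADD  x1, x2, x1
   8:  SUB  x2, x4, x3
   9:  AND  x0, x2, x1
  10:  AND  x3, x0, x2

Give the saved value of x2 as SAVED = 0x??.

SAVED = 0x6a

after  0: x0=0x8c x1=0xfd x2=0x08 x3=0x9c x4=0xec x5=0x6f  N=0 Z=0
after  1: x0=0x08 x1=0xfd x2=0x08 x3=0x9c x4=0xec x5=0x6f  N=0 Z=0
after  2: x0=0x08 x1=0xfd x2=0x08 x3=0x9c x4=0xec x5=0x6f  N=0 Z=0
after  3: x0=0x08 x1=0xfd x2=0x67 x3=0x9c x4=0xec x5=0x6f  N=0 Z=0
after  4: x0=0x08 x1=0xfd x2=0x67 x3=0x9c x4=0xec x5=0x0c  N=0 Z=0
after  5: x0=0x08 x1=0xfd x2=0x6a x3=0x9c x4=0xec x5=0x0c  N=0 Z=0
after  6: x0=0x08 x1=0xfd x2=0x6a x3=0x9c x4=0xec x5=0x72  N=0 Z=0
-- IRQ taken; context saved, return-PC = 7 --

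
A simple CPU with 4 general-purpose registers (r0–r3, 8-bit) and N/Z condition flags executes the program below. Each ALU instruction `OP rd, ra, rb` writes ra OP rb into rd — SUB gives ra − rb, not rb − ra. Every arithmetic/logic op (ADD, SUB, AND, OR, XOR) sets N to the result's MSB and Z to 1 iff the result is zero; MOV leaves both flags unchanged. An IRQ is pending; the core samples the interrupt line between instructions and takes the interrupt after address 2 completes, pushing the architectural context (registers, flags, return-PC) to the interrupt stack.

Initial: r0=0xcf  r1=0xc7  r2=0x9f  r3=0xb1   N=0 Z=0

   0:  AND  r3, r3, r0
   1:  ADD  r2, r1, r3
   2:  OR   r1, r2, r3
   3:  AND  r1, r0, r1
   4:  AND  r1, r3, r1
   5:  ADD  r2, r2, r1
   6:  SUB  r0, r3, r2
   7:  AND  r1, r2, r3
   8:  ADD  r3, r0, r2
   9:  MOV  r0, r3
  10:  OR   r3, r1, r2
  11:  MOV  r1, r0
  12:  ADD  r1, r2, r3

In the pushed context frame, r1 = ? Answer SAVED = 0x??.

SAVED = 0xc9

after  0: r0=0xcf r1=0xc7 r2=0x9f r3=0x81  N=1 Z=0
after  1: r0=0xcf r1=0xc7 r2=0x48 r3=0x81  N=0 Z=0
after  2: r0=0xcf r1=0xc9 r2=0x48 r3=0x81  N=1 Z=0
-- IRQ taken; context saved, return-PC = 3 --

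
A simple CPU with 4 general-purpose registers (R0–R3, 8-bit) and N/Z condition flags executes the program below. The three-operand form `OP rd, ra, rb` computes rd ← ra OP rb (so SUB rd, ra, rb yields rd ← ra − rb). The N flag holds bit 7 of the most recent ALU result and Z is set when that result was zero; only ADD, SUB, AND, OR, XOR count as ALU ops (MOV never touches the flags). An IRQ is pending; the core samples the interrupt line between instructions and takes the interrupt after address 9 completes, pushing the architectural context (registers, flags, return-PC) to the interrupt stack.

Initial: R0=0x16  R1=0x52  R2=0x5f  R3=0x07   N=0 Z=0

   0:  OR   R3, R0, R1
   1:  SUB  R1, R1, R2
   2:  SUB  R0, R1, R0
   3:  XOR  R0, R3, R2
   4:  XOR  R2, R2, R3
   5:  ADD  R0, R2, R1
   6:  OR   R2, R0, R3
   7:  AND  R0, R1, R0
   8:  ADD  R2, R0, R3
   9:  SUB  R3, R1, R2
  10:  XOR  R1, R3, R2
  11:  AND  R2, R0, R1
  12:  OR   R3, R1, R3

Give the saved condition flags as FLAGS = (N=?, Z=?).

after  0: R0=0x16 R1=0x52 R2=0x5f R3=0x56  N=0 Z=0
after  1: R0=0x16 R1=0xf3 R2=0x5f R3=0x56  N=1 Z=0
after  2: R0=0xdd R1=0xf3 R2=0x5f R3=0x56  N=1 Z=0
after  3: R0=0x09 R1=0xf3 R2=0x5f R3=0x56  N=0 Z=0
after  4: R0=0x09 R1=0xf3 R2=0x09 R3=0x56  N=0 Z=0
after  5: R0=0xfc R1=0xf3 R2=0x09 R3=0x56  N=1 Z=0
after  6: R0=0xfc R1=0xf3 R2=0xfe R3=0x56  N=1 Z=0
after  7: R0=0xf0 R1=0xf3 R2=0xfe R3=0x56  N=1 Z=0
after  8: R0=0xf0 R1=0xf3 R2=0x46 R3=0x56  N=0 Z=0
after  9: R0=0xf0 R1=0xf3 R2=0x46 R3=0xad  N=1 Z=0
-- IRQ taken; context saved, return-PC = 10 --

FLAGS = (N=1, Z=0)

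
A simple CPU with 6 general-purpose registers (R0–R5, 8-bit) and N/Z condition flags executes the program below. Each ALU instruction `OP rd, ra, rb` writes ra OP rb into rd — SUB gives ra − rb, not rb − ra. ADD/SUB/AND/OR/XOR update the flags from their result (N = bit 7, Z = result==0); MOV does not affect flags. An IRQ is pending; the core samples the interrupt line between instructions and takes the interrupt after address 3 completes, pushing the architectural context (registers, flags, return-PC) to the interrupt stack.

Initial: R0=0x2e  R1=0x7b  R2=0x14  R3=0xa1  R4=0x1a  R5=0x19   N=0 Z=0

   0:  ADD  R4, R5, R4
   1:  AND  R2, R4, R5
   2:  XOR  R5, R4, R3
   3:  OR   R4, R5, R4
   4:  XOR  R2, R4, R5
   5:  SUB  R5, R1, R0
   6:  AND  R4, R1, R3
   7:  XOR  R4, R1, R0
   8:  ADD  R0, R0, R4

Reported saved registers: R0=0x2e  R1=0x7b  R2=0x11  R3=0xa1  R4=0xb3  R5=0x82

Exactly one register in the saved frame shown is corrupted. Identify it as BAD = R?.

BAD = R5

after  0: R0=0x2e R1=0x7b R2=0x14 R3=0xa1 R4=0x33 R5=0x19  N=0 Z=0
after  1: R0=0x2e R1=0x7b R2=0x11 R3=0xa1 R4=0x33 R5=0x19  N=0 Z=0
after  2: R0=0x2e R1=0x7b R2=0x11 R3=0xa1 R4=0x33 R5=0x92  N=1 Z=0
after  3: R0=0x2e R1=0x7b R2=0x11 R3=0xa1 R4=0xb3 R5=0x92  N=1 Z=0
-- IRQ taken; context saved, return-PC = 4 --
mismatch: R5: reported 0x82 vs actual 0x92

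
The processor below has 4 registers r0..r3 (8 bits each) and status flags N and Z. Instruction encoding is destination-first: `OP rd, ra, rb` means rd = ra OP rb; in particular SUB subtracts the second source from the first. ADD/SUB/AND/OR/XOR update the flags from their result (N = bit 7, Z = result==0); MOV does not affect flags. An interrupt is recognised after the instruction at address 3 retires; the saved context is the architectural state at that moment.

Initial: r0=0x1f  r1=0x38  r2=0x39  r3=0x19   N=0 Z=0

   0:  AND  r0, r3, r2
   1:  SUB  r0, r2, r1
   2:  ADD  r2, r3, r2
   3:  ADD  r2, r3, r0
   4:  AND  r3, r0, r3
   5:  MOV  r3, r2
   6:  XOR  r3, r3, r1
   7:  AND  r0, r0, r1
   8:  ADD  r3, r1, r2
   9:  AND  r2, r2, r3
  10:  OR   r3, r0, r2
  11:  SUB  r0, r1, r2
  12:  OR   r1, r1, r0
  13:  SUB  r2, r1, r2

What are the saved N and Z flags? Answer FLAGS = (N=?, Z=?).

FLAGS = (N=0, Z=0)

after  0: r0=0x19 r1=0x38 r2=0x39 r3=0x19  N=0 Z=0
after  1: r0=0x01 r1=0x38 r2=0x39 r3=0x19  N=0 Z=0
after  2: r0=0x01 r1=0x38 r2=0x52 r3=0x19  N=0 Z=0
after  3: r0=0x01 r1=0x38 r2=0x1a r3=0x19  N=0 Z=0
-- IRQ taken; context saved, return-PC = 4 --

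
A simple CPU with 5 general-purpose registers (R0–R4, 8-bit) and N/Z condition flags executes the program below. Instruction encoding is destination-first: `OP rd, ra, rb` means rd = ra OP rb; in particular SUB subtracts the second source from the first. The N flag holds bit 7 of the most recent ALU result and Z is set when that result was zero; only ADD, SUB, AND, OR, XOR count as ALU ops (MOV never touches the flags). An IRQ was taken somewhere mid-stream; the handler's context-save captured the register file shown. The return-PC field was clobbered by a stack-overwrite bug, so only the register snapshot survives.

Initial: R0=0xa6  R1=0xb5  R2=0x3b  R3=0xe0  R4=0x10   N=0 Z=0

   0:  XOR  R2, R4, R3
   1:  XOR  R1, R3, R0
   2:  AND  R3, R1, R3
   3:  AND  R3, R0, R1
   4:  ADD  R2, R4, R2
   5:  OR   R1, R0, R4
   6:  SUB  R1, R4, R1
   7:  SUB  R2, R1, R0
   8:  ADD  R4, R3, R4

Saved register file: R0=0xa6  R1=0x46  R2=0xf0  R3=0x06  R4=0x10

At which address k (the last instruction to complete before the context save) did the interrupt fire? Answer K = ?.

after  0: R0=0xa6 R1=0xb5 R2=0xf0 R3=0xe0 R4=0x10  N=1 Z=0
after  1: R0=0xa6 R1=0x46 R2=0xf0 R3=0xe0 R4=0x10  N=0 Z=0
after  2: R0=0xa6 R1=0x46 R2=0xf0 R3=0x40 R4=0x10  N=0 Z=0
after  3: R0=0xa6 R1=0x46 R2=0xf0 R3=0x06 R4=0x10  N=0 Z=0
-- IRQ taken; context saved, return-PC = 4 --

K = 3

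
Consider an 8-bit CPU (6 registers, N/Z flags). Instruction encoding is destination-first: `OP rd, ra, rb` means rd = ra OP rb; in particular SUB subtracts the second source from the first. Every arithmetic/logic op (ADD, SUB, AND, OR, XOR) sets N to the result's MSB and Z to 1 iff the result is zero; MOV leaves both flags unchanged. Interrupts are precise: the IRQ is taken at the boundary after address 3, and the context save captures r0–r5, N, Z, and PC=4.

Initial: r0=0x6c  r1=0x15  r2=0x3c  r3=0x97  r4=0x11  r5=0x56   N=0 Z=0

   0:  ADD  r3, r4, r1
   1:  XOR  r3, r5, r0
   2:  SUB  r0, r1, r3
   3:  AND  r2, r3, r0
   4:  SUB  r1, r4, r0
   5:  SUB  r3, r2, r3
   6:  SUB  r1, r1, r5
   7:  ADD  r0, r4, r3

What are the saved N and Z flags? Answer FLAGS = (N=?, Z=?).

after  0: r0=0x6c r1=0x15 r2=0x3c r3=0x26 r4=0x11 r5=0x56  N=0 Z=0
after  1: r0=0x6c r1=0x15 r2=0x3c r3=0x3a r4=0x11 r5=0x56  N=0 Z=0
after  2: r0=0xdb r1=0x15 r2=0x3c r3=0x3a r4=0x11 r5=0x56  N=1 Z=0
after  3: r0=0xdb r1=0x15 r2=0x1a r3=0x3a r4=0x11 r5=0x56  N=0 Z=0
-- IRQ taken; context saved, return-PC = 4 --

FLAGS = (N=0, Z=0)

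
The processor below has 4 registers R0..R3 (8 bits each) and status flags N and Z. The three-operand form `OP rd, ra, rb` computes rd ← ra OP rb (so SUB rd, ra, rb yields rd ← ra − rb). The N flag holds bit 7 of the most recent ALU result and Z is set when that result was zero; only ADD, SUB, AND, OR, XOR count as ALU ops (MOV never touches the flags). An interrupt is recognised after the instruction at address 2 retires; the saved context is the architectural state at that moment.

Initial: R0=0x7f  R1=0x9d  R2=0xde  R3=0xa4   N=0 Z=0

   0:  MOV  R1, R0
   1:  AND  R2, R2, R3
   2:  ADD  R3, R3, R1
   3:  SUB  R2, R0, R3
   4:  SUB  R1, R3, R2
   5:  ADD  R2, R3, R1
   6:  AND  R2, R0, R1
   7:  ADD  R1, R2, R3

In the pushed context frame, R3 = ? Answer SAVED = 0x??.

after  0: R0=0x7f R1=0x7f R2=0xde R3=0xa4  N=0 Z=0
after  1: R0=0x7f R1=0x7f R2=0x84 R3=0xa4  N=1 Z=0
after  2: R0=0x7f R1=0x7f R2=0x84 R3=0x23  N=0 Z=0
-- IRQ taken; context saved, return-PC = 3 --

SAVED = 0x23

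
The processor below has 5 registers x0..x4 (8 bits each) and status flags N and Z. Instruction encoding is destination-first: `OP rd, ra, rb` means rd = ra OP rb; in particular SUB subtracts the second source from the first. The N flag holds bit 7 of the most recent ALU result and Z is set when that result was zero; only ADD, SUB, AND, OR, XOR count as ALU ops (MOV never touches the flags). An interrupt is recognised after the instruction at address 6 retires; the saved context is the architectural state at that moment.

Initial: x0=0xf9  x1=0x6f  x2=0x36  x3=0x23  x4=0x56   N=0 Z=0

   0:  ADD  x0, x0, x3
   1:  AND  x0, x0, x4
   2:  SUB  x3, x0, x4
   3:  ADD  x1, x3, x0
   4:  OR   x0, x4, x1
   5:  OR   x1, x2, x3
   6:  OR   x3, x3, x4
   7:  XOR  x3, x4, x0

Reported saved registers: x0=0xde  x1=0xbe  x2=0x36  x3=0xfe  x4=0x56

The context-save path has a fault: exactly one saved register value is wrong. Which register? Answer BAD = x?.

after  0: x0=0x1c x1=0x6f x2=0x36 x3=0x23 x4=0x56  N=0 Z=0
after  1: x0=0x14 x1=0x6f x2=0x36 x3=0x23 x4=0x56  N=0 Z=0
after  2: x0=0x14 x1=0x6f x2=0x36 x3=0xbe x4=0x56  N=1 Z=0
after  3: x0=0x14 x1=0xd2 x2=0x36 x3=0xbe x4=0x56  N=1 Z=0
after  4: x0=0xd6 x1=0xd2 x2=0x36 x3=0xbe x4=0x56  N=1 Z=0
after  5: x0=0xd6 x1=0xbe x2=0x36 x3=0xbe x4=0x56  N=1 Z=0
after  6: x0=0xd6 x1=0xbe x2=0x36 x3=0xfe x4=0x56  N=1 Z=0
-- IRQ taken; context saved, return-PC = 7 --
mismatch: x0: reported 0xde vs actual 0xd6

BAD = x0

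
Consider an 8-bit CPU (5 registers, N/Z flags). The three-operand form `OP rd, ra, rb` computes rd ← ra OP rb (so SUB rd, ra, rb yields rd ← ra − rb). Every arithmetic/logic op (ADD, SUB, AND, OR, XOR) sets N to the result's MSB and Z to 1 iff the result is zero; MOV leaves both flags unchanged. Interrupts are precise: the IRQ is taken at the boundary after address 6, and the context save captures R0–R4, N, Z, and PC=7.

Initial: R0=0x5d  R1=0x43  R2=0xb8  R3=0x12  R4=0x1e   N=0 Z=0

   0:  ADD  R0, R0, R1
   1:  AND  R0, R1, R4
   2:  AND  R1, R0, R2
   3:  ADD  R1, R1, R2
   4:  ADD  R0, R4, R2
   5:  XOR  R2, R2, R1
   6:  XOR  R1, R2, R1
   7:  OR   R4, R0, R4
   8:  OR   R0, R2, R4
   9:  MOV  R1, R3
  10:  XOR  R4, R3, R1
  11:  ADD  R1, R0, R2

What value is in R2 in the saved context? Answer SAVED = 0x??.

after  0: R0=0xa0 R1=0x43 R2=0xb8 R3=0x12 R4=0x1e  N=1 Z=0
after  1: R0=0x02 R1=0x43 R2=0xb8 R3=0x12 R4=0x1e  N=0 Z=0
after  2: R0=0x02 R1=0x00 R2=0xb8 R3=0x12 R4=0x1e  N=0 Z=1
after  3: R0=0x02 R1=0xb8 R2=0xb8 R3=0x12 R4=0x1e  N=1 Z=0
after  4: R0=0xd6 R1=0xb8 R2=0xb8 R3=0x12 R4=0x1e  N=1 Z=0
after  5: R0=0xd6 R1=0xb8 R2=0x00 R3=0x12 R4=0x1e  N=0 Z=1
after  6: R0=0xd6 R1=0xb8 R2=0x00 R3=0x12 R4=0x1e  N=1 Z=0
-- IRQ taken; context saved, return-PC = 7 --

SAVED = 0x00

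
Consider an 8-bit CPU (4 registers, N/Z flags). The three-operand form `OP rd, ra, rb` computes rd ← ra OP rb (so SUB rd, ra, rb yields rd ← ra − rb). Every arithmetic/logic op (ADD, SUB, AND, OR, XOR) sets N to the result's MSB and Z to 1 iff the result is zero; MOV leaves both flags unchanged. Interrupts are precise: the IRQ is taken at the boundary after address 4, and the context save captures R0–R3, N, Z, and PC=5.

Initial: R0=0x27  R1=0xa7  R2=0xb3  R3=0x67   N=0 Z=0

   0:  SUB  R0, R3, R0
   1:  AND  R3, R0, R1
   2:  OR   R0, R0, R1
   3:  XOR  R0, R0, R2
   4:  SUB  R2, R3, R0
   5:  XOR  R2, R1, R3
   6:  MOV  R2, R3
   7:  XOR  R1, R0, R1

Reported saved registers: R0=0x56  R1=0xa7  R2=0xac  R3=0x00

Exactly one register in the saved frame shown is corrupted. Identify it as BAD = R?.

BAD = R0

after  0: R0=0x40 R1=0xa7 R2=0xb3 R3=0x67  N=0 Z=0
after  1: R0=0x40 R1=0xa7 R2=0xb3 R3=0x00  N=0 Z=1
after  2: R0=0xe7 R1=0xa7 R2=0xb3 R3=0x00  N=1 Z=0
after  3: R0=0x54 R1=0xa7 R2=0xb3 R3=0x00  N=0 Z=0
after  4: R0=0x54 R1=0xa7 R2=0xac R3=0x00  N=1 Z=0
-- IRQ taken; context saved, return-PC = 5 --
mismatch: R0: reported 0x56 vs actual 0x54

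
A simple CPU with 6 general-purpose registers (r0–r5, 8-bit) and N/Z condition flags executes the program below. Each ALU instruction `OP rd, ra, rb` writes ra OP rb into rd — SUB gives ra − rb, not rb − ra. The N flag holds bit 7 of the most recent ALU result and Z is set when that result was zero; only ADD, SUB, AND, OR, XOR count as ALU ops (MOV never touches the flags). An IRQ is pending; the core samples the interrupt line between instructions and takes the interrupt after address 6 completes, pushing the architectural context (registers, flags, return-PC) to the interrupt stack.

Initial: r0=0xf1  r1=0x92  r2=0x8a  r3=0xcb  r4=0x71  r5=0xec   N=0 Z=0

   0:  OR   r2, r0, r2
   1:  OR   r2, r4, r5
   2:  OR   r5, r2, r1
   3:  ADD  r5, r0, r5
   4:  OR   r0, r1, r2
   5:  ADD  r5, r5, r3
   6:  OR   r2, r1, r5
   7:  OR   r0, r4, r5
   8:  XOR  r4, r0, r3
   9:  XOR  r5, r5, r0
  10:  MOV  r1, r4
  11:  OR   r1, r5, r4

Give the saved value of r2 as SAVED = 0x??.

after  0: r0=0xf1 r1=0x92 r2=0xfb r3=0xcb r4=0x71 r5=0xec  N=1 Z=0
after  1: r0=0xf1 r1=0x92 r2=0xfd r3=0xcb r4=0x71 r5=0xec  N=1 Z=0
after  2: r0=0xf1 r1=0x92 r2=0xfd r3=0xcb r4=0x71 r5=0xff  N=1 Z=0
after  3: r0=0xf1 r1=0x92 r2=0xfd r3=0xcb r4=0x71 r5=0xf0  N=1 Z=0
after  4: r0=0xff r1=0x92 r2=0xfd r3=0xcb r4=0x71 r5=0xf0  N=1 Z=0
after  5: r0=0xff r1=0x92 r2=0xfd r3=0xcb r4=0x71 r5=0xbb  N=1 Z=0
after  6: r0=0xff r1=0x92 r2=0xbb r3=0xcb r4=0x71 r5=0xbb  N=1 Z=0
-- IRQ taken; context saved, return-PC = 7 --

SAVED = 0xbb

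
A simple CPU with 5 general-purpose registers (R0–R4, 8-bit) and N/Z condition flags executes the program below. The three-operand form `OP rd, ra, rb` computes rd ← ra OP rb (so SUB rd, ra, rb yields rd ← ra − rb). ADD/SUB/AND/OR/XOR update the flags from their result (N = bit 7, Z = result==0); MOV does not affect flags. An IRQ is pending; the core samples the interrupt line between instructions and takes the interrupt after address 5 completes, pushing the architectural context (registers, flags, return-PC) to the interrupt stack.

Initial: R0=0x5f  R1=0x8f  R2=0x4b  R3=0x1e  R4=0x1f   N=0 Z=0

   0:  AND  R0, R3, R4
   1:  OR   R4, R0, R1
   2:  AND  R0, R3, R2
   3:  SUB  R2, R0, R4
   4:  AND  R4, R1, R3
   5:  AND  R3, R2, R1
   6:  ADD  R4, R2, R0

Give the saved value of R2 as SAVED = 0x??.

after  0: R0=0x1e R1=0x8f R2=0x4b R3=0x1e R4=0x1f  N=0 Z=0
after  1: R0=0x1e R1=0x8f R2=0x4b R3=0x1e R4=0x9f  N=1 Z=0
after  2: R0=0x0a R1=0x8f R2=0x4b R3=0x1e R4=0x9f  N=0 Z=0
after  3: R0=0x0a R1=0x8f R2=0x6b R3=0x1e R4=0x9f  N=0 Z=0
after  4: R0=0x0a R1=0x8f R2=0x6b R3=0x1e R4=0x0e  N=0 Z=0
after  5: R0=0x0a R1=0x8f R2=0x6b R3=0x0b R4=0x0e  N=0 Z=0
-- IRQ taken; context saved, return-PC = 6 --

SAVED = 0x6b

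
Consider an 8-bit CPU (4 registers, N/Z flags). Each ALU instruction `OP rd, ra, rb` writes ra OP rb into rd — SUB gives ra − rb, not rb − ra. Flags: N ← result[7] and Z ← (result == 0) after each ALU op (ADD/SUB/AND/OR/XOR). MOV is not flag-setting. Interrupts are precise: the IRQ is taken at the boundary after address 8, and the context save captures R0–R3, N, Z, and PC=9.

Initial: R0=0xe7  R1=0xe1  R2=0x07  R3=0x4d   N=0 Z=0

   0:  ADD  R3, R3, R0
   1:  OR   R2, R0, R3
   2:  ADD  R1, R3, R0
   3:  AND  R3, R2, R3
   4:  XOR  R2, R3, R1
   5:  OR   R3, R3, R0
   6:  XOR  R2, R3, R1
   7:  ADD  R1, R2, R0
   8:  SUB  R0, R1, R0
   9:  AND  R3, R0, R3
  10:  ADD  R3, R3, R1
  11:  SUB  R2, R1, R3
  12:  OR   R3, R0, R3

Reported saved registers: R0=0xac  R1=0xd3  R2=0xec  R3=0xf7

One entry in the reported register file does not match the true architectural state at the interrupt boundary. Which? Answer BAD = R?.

after  0: R0=0xe7 R1=0xe1 R2=0x07 R3=0x34  N=0 Z=0
after  1: R0=0xe7 R1=0xe1 R2=0xf7 R3=0x34  N=1 Z=0
after  2: R0=0xe7 R1=0x1b R2=0xf7 R3=0x34  N=0 Z=0
after  3: R0=0xe7 R1=0x1b R2=0xf7 R3=0x34  N=0 Z=0
after  4: R0=0xe7 R1=0x1b R2=0x2f R3=0x34  N=0 Z=0
after  5: R0=0xe7 R1=0x1b R2=0x2f R3=0xf7  N=1 Z=0
after  6: R0=0xe7 R1=0x1b R2=0xec R3=0xf7  N=1 Z=0
after  7: R0=0xe7 R1=0xd3 R2=0xec R3=0xf7  N=1 Z=0
after  8: R0=0xec R1=0xd3 R2=0xec R3=0xf7  N=1 Z=0
-- IRQ taken; context saved, return-PC = 9 --
mismatch: R0: reported 0xac vs actual 0xec

BAD = R0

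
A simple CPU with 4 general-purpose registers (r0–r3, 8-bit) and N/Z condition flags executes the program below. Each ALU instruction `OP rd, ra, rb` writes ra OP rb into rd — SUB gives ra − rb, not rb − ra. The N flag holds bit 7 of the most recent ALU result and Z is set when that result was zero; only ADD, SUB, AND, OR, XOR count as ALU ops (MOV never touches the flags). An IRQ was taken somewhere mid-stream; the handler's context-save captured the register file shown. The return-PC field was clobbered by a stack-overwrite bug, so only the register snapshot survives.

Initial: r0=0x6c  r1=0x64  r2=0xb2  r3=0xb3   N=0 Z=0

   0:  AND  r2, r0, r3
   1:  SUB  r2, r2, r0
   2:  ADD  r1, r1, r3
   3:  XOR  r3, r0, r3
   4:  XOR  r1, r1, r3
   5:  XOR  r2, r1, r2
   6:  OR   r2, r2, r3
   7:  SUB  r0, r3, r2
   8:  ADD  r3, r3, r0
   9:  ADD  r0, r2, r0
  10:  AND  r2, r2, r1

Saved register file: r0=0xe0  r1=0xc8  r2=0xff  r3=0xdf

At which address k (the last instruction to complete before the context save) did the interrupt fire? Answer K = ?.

K = 7

after  0: r0=0x6c r1=0x64 r2=0x20 r3=0xb3  N=0 Z=0
after  1: r0=0x6c r1=0x64 r2=0xb4 r3=0xb3  N=1 Z=0
after  2: r0=0x6c r1=0x17 r2=0xb4 r3=0xb3  N=0 Z=0
after  3: r0=0x6c r1=0x17 r2=0xb4 r3=0xdf  N=1 Z=0
after  4: r0=0x6c r1=0xc8 r2=0xb4 r3=0xdf  N=1 Z=0
after  5: r0=0x6c r1=0xc8 r2=0x7c r3=0xdf  N=0 Z=0
after  6: r0=0x6c r1=0xc8 r2=0xff r3=0xdf  N=1 Z=0
after  7: r0=0xe0 r1=0xc8 r2=0xff r3=0xdf  N=1 Z=0
-- IRQ taken; context saved, return-PC = 8 --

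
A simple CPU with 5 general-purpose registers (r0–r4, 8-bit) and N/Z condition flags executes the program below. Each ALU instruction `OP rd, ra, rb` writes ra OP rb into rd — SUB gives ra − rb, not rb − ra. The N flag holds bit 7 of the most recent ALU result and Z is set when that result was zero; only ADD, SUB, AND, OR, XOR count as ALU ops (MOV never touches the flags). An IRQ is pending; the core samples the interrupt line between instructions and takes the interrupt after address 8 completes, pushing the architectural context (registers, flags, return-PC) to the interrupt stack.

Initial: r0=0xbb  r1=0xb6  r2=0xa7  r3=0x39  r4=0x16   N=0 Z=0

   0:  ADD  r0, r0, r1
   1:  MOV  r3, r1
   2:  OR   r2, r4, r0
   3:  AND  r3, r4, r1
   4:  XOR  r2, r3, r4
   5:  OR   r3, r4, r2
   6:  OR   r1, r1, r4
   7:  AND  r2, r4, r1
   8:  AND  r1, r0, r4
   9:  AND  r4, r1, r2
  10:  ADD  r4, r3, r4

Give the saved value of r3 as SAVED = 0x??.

SAVED = 0x16

after  0: r0=0x71 r1=0xb6 r2=0xa7 r3=0x39 r4=0x16  N=0 Z=0
after  1: r0=0x71 r1=0xb6 r2=0xa7 r3=0xb6 r4=0x16  N=0 Z=0
after  2: r0=0x71 r1=0xb6 r2=0x77 r3=0xb6 r4=0x16  N=0 Z=0
after  3: r0=0x71 r1=0xb6 r2=0x77 r3=0x16 r4=0x16  N=0 Z=0
after  4: r0=0x71 r1=0xb6 r2=0x00 r3=0x16 r4=0x16  N=0 Z=1
after  5: r0=0x71 r1=0xb6 r2=0x00 r3=0x16 r4=0x16  N=0 Z=0
after  6: r0=0x71 r1=0xb6 r2=0x00 r3=0x16 r4=0x16  N=1 Z=0
after  7: r0=0x71 r1=0xb6 r2=0x16 r3=0x16 r4=0x16  N=0 Z=0
after  8: r0=0x71 r1=0x10 r2=0x16 r3=0x16 r4=0x16  N=0 Z=0
-- IRQ taken; context saved, return-PC = 9 --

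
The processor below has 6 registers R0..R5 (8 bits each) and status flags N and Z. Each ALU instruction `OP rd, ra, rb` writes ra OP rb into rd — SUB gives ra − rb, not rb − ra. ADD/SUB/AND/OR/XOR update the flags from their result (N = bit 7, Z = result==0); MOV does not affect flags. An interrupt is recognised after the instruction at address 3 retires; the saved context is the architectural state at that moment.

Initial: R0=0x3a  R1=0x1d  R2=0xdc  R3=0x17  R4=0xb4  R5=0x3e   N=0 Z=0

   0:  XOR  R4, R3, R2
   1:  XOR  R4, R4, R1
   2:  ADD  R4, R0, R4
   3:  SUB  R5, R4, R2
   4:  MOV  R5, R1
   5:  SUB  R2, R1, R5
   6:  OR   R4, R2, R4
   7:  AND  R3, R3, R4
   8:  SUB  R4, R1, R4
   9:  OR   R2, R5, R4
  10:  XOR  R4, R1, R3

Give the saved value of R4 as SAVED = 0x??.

SAVED = 0x10

after  0: R0=0x3a R1=0x1d R2=0xdc R3=0x17 R4=0xcb R5=0x3e  N=1 Z=0
after  1: R0=0x3a R1=0x1d R2=0xdc R3=0x17 R4=0xd6 R5=0x3e  N=1 Z=0
after  2: R0=0x3a R1=0x1d R2=0xdc R3=0x17 R4=0x10 R5=0x3e  N=0 Z=0
after  3: R0=0x3a R1=0x1d R2=0xdc R3=0x17 R4=0x10 R5=0x34  N=0 Z=0
-- IRQ taken; context saved, return-PC = 4 --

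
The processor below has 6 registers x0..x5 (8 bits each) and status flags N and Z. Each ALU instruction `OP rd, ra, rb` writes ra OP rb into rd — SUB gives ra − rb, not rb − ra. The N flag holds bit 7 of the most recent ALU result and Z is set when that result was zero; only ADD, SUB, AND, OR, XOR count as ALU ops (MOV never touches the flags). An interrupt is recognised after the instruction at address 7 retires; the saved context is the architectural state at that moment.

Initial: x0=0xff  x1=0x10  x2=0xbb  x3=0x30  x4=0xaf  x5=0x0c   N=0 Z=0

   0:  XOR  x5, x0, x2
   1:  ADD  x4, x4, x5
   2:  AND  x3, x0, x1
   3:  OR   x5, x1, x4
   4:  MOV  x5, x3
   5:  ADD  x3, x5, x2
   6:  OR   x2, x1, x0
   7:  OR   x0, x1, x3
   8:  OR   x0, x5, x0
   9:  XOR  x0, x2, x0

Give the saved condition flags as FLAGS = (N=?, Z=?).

FLAGS = (N=1, Z=0)

after  0: x0=0xff x1=0x10 x2=0xbb x3=0x30 x4=0xaf x5=0x44  N=0 Z=0
after  1: x0=0xff x1=0x10 x2=0xbb x3=0x30 x4=0xf3 x5=0x44  N=1 Z=0
after  2: x0=0xff x1=0x10 x2=0xbb x3=0x10 x4=0xf3 x5=0x44  N=0 Z=0
after  3: x0=0xff x1=0x10 x2=0xbb x3=0x10 x4=0xf3 x5=0xf3  N=1 Z=0
after  4: x0=0xff x1=0x10 x2=0xbb x3=0x10 x4=0xf3 x5=0x10  N=1 Z=0
after  5: x0=0xff x1=0x10 x2=0xbb x3=0xcb x4=0xf3 x5=0x10  N=1 Z=0
after  6: x0=0xff x1=0x10 x2=0xff x3=0xcb x4=0xf3 x5=0x10  N=1 Z=0
after  7: x0=0xdb x1=0x10 x2=0xff x3=0xcb x4=0xf3 x5=0x10  N=1 Z=0
-- IRQ taken; context saved, return-PC = 8 --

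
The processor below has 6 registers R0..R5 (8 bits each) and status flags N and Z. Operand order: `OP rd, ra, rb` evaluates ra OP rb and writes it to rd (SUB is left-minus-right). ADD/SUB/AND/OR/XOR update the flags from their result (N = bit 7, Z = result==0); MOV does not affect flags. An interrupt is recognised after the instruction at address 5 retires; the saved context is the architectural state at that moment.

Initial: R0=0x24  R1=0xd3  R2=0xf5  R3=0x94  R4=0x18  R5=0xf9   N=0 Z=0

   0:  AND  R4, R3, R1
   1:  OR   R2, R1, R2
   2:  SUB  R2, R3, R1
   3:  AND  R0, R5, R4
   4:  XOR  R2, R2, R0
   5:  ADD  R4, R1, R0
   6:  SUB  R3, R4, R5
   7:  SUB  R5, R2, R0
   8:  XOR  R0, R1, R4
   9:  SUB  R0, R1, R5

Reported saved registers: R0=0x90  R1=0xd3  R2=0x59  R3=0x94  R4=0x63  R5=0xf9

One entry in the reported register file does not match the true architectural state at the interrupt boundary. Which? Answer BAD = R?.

after  0: R0=0x24 R1=0xd3 R2=0xf5 R3=0x94 R4=0x90 R5=0xf9  N=1 Z=0
after  1: R0=0x24 R1=0xd3 R2=0xf7 R3=0x94 R4=0x90 R5=0xf9  N=1 Z=0
after  2: R0=0x24 R1=0xd3 R2=0xc1 R3=0x94 R4=0x90 R5=0xf9  N=1 Z=0
after  3: R0=0x90 R1=0xd3 R2=0xc1 R3=0x94 R4=0x90 R5=0xf9  N=1 Z=0
after  4: R0=0x90 R1=0xd3 R2=0x51 R3=0x94 R4=0x90 R5=0xf9  N=0 Z=0
after  5: R0=0x90 R1=0xd3 R2=0x51 R3=0x94 R4=0x63 R5=0xf9  N=0 Z=0
-- IRQ taken; context saved, return-PC = 6 --
mismatch: R2: reported 0x59 vs actual 0x51

BAD = R2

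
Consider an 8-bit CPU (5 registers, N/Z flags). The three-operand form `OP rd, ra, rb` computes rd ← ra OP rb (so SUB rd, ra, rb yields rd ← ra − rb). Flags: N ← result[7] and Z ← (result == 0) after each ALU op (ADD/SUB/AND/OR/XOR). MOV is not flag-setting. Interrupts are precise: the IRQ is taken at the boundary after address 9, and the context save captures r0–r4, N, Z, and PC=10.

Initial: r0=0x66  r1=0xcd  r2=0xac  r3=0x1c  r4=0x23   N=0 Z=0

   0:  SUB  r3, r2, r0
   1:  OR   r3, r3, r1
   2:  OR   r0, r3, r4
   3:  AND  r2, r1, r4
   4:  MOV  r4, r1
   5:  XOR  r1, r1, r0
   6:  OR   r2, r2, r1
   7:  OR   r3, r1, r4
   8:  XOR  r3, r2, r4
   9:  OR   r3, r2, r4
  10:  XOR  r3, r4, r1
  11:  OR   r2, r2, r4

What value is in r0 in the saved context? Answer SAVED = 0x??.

after  0: r0=0x66 r1=0xcd r2=0xac r3=0x46 r4=0x23  N=0 Z=0
after  1: r0=0x66 r1=0xcd r2=0xac r3=0xcf r4=0x23  N=1 Z=0
after  2: r0=0xef r1=0xcd r2=0xac r3=0xcf r4=0x23  N=1 Z=0
after  3: r0=0xef r1=0xcd r2=0x01 r3=0xcf r4=0x23  N=0 Z=0
after  4: r0=0xef r1=0xcd r2=0x01 r3=0xcf r4=0xcd  N=0 Z=0
after  5: r0=0xef r1=0x22 r2=0x01 r3=0xcf r4=0xcd  N=0 Z=0
after  6: r0=0xef r1=0x22 r2=0x23 r3=0xcf r4=0xcd  N=0 Z=0
after  7: r0=0xef r1=0x22 r2=0x23 r3=0xef r4=0xcd  N=1 Z=0
after  8: r0=0xef r1=0x22 r2=0x23 r3=0xee r4=0xcd  N=1 Z=0
after  9: r0=0xef r1=0x22 r2=0x23 r3=0xef r4=0xcd  N=1 Z=0
-- IRQ taken; context saved, return-PC = 10 --

SAVED = 0xef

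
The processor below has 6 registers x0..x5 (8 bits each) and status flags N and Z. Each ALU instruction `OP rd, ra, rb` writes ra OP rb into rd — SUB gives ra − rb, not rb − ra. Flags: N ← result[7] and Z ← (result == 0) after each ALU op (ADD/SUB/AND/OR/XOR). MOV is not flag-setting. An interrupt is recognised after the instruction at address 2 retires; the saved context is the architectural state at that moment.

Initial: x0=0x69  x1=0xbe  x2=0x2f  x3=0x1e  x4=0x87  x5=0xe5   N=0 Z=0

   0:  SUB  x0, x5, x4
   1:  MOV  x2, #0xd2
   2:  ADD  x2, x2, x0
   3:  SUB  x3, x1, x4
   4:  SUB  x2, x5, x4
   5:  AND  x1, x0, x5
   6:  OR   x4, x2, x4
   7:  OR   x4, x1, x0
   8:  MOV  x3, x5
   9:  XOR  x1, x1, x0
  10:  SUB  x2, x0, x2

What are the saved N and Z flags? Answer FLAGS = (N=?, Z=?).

after  0: x0=0x5e x1=0xbe x2=0x2f x3=0x1e x4=0x87 x5=0xe5  N=0 Z=0
after  1: x0=0x5e x1=0xbe x2=0xd2 x3=0x1e x4=0x87 x5=0xe5  N=0 Z=0
after  2: x0=0x5e x1=0xbe x2=0x30 x3=0x1e x4=0x87 x5=0xe5  N=0 Z=0
-- IRQ taken; context saved, return-PC = 3 --

FLAGS = (N=0, Z=0)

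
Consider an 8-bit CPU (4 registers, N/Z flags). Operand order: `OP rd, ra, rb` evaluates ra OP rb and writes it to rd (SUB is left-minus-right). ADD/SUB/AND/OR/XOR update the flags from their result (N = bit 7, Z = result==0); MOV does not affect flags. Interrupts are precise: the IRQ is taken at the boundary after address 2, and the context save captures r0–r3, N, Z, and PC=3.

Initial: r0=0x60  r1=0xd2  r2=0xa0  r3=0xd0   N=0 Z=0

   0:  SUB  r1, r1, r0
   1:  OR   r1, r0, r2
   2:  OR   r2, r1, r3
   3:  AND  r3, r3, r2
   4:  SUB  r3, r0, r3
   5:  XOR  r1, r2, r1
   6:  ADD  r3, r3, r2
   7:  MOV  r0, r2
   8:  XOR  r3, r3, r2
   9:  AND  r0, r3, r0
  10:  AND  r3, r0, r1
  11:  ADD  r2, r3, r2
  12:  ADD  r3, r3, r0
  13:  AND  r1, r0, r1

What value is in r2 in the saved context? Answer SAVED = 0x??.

SAVED = 0xf0

after  0: r0=0x60 r1=0x72 r2=0xa0 r3=0xd0  N=0 Z=0
after  1: r0=0x60 r1=0xe0 r2=0xa0 r3=0xd0  N=1 Z=0
after  2: r0=0x60 r1=0xe0 r2=0xf0 r3=0xd0  N=1 Z=0
-- IRQ taken; context saved, return-PC = 3 --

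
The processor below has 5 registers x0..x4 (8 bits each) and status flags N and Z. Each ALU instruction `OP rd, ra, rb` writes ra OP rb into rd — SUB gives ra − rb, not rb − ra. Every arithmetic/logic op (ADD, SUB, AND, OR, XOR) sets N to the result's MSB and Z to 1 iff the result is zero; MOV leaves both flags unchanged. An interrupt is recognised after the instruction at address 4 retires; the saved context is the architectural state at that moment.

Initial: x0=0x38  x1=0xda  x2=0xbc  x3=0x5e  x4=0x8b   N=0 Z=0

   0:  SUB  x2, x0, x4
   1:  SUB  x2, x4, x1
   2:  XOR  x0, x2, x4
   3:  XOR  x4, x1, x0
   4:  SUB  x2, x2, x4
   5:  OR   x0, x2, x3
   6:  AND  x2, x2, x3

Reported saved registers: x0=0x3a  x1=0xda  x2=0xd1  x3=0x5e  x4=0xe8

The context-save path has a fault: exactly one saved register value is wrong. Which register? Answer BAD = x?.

BAD = x4

after  0: x0=0x38 x1=0xda x2=0xad x3=0x5e x4=0x8b  N=1 Z=0
after  1: x0=0x38 x1=0xda x2=0xb1 x3=0x5e x4=0x8b  N=1 Z=0
after  2: x0=0x3a x1=0xda x2=0xb1 x3=0x5e x4=0x8b  N=0 Z=0
after  3: x0=0x3a x1=0xda x2=0xb1 x3=0x5e x4=0xe0  N=1 Z=0
after  4: x0=0x3a x1=0xda x2=0xd1 x3=0x5e x4=0xe0  N=1 Z=0
-- IRQ taken; context saved, return-PC = 5 --
mismatch: x4: reported 0xe8 vs actual 0xe0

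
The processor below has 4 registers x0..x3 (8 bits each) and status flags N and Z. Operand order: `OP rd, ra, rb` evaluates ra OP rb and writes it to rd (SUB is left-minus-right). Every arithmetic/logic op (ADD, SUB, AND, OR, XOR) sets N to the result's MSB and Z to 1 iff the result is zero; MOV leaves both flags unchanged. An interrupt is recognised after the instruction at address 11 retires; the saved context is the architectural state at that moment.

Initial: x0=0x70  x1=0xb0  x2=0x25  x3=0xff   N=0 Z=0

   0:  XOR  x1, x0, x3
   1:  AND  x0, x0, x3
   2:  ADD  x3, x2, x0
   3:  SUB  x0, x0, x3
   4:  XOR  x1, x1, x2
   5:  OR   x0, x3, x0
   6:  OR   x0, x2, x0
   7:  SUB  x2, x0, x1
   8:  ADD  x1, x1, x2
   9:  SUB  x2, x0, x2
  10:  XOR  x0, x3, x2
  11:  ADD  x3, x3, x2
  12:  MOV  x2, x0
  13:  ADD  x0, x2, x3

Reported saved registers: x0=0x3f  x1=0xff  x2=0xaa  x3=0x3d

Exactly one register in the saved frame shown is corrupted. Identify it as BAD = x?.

BAD = x3

after  0: x0=0x70 x1=0x8f x2=0x25 x3=0xff  N=1 Z=0
after  1: x0=0x70 x1=0x8f x2=0x25 x3=0xff  N=0 Z=0
after  2: x0=0x70 x1=0x8f x2=0x25 x3=0x95  N=1 Z=0
after  3: x0=0xdb x1=0x8f x2=0x25 x3=0x95  N=1 Z=0
after  4: x0=0xdb x1=0xaa x2=0x25 x3=0x95  N=1 Z=0
after  5: x0=0xdf x1=0xaa x2=0x25 x3=0x95  N=1 Z=0
after  6: x0=0xff x1=0xaa x2=0x25 x3=0x95  N=1 Z=0
after  7: x0=0xff x1=0xaa x2=0x55 x3=0x95  N=0 Z=0
after  8: x0=0xff x1=0xff x2=0x55 x3=0x95  N=1 Z=0
after  9: x0=0xff x1=0xff x2=0xaa x3=0x95  N=1 Z=0
after 10: x0=0x3f x1=0xff x2=0xaa x3=0x95  N=0 Z=0
after 11: x0=0x3f x1=0xff x2=0xaa x3=0x3f  N=0 Z=0
-- IRQ taken; context saved, return-PC = 12 --
mismatch: x3: reported 0x3d vs actual 0x3f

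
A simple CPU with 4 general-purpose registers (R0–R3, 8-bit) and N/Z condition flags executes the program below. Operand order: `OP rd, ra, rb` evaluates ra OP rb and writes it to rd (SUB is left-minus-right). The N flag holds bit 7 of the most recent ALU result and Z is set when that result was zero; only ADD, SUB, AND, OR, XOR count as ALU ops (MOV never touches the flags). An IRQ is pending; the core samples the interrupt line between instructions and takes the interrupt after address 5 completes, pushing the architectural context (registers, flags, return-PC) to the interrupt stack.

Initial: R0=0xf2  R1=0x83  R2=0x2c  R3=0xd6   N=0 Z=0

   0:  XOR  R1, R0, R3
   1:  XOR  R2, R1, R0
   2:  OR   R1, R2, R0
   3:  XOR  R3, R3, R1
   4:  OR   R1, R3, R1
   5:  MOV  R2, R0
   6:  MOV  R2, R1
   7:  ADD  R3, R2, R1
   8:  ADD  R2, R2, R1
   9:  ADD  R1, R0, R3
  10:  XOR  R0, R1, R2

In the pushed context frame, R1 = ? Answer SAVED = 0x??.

SAVED = 0xf6

after  0: R0=0xf2 R1=0x24 R2=0x2c R3=0xd6  N=0 Z=0
after  1: R0=0xf2 R1=0x24 R2=0xd6 R3=0xd6  N=1 Z=0
after  2: R0=0xf2 R1=0xf6 R2=0xd6 R3=0xd6  N=1 Z=0
after  3: R0=0xf2 R1=0xf6 R2=0xd6 R3=0x20  N=0 Z=0
after  4: R0=0xf2 R1=0xf6 R2=0xd6 R3=0x20  N=1 Z=0
after  5: R0=0xf2 R1=0xf6 R2=0xf2 R3=0x20  N=1 Z=0
-- IRQ taken; context saved, return-PC = 6 --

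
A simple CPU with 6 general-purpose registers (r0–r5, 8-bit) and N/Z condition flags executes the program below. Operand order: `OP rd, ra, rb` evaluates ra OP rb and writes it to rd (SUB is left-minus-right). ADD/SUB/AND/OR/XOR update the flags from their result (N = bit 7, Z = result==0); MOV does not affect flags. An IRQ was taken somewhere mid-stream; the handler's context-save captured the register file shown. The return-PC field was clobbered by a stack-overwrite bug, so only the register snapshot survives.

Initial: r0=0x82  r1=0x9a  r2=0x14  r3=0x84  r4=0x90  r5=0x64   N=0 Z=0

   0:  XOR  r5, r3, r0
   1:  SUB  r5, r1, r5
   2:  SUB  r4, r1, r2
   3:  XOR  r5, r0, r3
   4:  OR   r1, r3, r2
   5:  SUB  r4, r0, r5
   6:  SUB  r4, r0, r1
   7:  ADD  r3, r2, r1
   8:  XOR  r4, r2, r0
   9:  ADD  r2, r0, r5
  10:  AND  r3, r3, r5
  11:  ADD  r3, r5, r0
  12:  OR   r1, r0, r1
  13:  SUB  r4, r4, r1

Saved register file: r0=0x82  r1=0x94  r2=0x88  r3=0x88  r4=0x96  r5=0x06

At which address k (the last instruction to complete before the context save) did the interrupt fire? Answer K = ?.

after  0: r0=0x82 r1=0x9a r2=0x14 r3=0x84 r4=0x90 r5=0x06  N=0 Z=0
after  1: r0=0x82 r1=0x9a r2=0x14 r3=0x84 r4=0x90 r5=0x94  N=1 Z=0
after  2: r0=0x82 r1=0x9a r2=0x14 r3=0x84 r4=0x86 r5=0x94  N=1 Z=0
after  3: r0=0x82 r1=0x9a r2=0x14 r3=0x84 r4=0x86 r5=0x06  N=0 Z=0
after  4: r0=0x82 r1=0x94 r2=0x14 r3=0x84 r4=0x86 r5=0x06  N=1 Z=0
after  5: r0=0x82 r1=0x94 r2=0x14 r3=0x84 r4=0x7c r5=0x06  N=0 Z=0
after  6: r0=0x82 r1=0x94 r2=0x14 r3=0x84 r4=0xee r5=0x06  N=1 Z=0
after  7: r0=0x82 r1=0x94 r2=0x14 r3=0xa8 r4=0xee r5=0x06  N=1 Z=0
after  8: r0=0x82 r1=0x94 r2=0x14 r3=0xa8 r4=0x96 r5=0x06  N=1 Z=0
after  9: r0=0x82 r1=0x94 r2=0x88 r3=0xa8 r4=0x96 r5=0x06  N=1 Z=0
after 10: r0=0x82 r1=0x94 r2=0x88 r3=0x00 r4=0x96 r5=0x06  N=0 Z=1
after 11: r0=0x82 r1=0x94 r2=0x88 r3=0x88 r4=0x96 r5=0x06  N=1 Z=0
-- IRQ taken; context saved, return-PC = 12 --

K = 11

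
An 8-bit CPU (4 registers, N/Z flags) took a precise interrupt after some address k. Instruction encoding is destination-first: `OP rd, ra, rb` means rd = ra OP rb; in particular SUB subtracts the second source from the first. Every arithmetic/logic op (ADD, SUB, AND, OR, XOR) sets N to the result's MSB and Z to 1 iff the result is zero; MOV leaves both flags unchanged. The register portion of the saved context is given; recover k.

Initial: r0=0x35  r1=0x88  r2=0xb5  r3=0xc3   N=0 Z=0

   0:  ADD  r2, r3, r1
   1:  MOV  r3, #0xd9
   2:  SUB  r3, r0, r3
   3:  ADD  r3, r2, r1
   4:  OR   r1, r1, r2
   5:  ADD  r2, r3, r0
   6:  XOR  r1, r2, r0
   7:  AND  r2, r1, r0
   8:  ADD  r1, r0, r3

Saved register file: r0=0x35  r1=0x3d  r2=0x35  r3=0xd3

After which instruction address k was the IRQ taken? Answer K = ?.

after  0: r0=0x35 r1=0x88 r2=0x4b r3=0xc3  N=0 Z=0
after  1: r0=0x35 r1=0x88 r2=0x4b r3=0xd9  N=0 Z=0
after  2: r0=0x35 r1=0x88 r2=0x4b r3=0x5c  N=0 Z=0
after  3: r0=0x35 r1=0x88 r2=0x4b r3=0xd3  N=1 Z=0
after  4: r0=0x35 r1=0xcb r2=0x4b r3=0xd3  N=1 Z=0
after  5: r0=0x35 r1=0xcb r2=0x08 r3=0xd3  N=0 Z=0
after  6: r0=0x35 r1=0x3d r2=0x08 r3=0xd3  N=0 Z=0
after  7: r0=0x35 r1=0x3d r2=0x35 r3=0xd3  N=0 Z=0
-- IRQ taken; context saved, return-PC = 8 --

K = 7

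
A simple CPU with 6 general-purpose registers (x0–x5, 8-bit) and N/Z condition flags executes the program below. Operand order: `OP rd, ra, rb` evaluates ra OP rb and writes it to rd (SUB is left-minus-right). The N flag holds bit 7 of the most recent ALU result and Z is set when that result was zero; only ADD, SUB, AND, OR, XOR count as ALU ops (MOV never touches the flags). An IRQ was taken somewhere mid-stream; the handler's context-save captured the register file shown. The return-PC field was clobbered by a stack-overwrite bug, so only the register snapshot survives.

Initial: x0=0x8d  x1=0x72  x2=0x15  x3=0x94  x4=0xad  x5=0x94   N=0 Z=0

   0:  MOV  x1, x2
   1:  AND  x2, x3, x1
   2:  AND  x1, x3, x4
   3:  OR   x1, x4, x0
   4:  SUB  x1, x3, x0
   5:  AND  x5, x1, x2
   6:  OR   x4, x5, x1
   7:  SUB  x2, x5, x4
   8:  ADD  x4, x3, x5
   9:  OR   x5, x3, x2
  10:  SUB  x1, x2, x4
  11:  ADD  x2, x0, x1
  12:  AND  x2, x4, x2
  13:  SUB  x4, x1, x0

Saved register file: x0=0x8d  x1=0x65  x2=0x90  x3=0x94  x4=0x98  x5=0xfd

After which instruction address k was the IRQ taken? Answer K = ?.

K = 12

after  0: x0=0x8d x1=0x15 x2=0x15 x3=0x94 x4=0xad x5=0x94  N=0 Z=0
after  1: x0=0x8d x1=0x15 x2=0x14 x3=0x94 x4=0xad x5=0x94  N=0 Z=0
after  2: x0=0x8d x1=0x84 x2=0x14 x3=0x94 x4=0xad x5=0x94  N=1 Z=0
after  3: x0=0x8d x1=0xad x2=0x14 x3=0x94 x4=0xad x5=0x94  N=1 Z=0
after  4: x0=0x8d x1=0x07 x2=0x14 x3=0x94 x4=0xad x5=0x94  N=0 Z=0
after  5: x0=0x8d x1=0x07 x2=0x14 x3=0x94 x4=0xad x5=0x04  N=0 Z=0
after  6: x0=0x8d x1=0x07 x2=0x14 x3=0x94 x4=0x07 x5=0x04  N=0 Z=0
after  7: x0=0x8d x1=0x07 x2=0xfd x3=0x94 x4=0x07 x5=0x04  N=1 Z=0
after  8: x0=0x8d x1=0x07 x2=0xfd x3=0x94 x4=0x98 x5=0x04  N=1 Z=0
after  9: x0=0x8d x1=0x07 x2=0xfd x3=0x94 x4=0x98 x5=0xfd  N=1 Z=0
after 10: x0=0x8d x1=0x65 x2=0xfd x3=0x94 x4=0x98 x5=0xfd  N=0 Z=0
after 11: x0=0x8d x1=0x65 x2=0xf2 x3=0x94 x4=0x98 x5=0xfd  N=1 Z=0
after 12: x0=0x8d x1=0x65 x2=0x90 x3=0x94 x4=0x98 x5=0xfd  N=1 Z=0
-- IRQ taken; context saved, return-PC = 13 --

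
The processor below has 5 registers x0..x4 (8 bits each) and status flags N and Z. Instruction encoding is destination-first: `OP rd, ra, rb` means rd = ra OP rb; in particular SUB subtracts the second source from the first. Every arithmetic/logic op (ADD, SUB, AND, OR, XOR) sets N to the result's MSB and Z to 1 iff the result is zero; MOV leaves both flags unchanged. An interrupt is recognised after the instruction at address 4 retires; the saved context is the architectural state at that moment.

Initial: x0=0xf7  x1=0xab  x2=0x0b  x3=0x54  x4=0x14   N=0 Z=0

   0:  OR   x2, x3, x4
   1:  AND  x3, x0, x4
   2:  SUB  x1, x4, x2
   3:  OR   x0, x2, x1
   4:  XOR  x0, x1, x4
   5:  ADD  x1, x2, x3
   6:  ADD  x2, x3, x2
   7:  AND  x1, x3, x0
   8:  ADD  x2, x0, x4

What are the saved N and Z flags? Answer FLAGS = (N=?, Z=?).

after  0: x0=0xf7 x1=0xab x2=0x54 x3=0x54 x4=0x14  N=0 Z=0
after  1: x0=0xf7 x1=0xab x2=0x54 x3=0x14 x4=0x14  N=0 Z=0
after  2: x0=0xf7 x1=0xc0 x2=0x54 x3=0x14 x4=0x14  N=1 Z=0
after  3: x0=0xd4 x1=0xc0 x2=0x54 x3=0x14 x4=0x14  N=1 Z=0
after  4: x0=0xd4 x1=0xc0 x2=0x54 x3=0x14 x4=0x14  N=1 Z=0
-- IRQ taken; context saved, return-PC = 5 --

FLAGS = (N=1, Z=0)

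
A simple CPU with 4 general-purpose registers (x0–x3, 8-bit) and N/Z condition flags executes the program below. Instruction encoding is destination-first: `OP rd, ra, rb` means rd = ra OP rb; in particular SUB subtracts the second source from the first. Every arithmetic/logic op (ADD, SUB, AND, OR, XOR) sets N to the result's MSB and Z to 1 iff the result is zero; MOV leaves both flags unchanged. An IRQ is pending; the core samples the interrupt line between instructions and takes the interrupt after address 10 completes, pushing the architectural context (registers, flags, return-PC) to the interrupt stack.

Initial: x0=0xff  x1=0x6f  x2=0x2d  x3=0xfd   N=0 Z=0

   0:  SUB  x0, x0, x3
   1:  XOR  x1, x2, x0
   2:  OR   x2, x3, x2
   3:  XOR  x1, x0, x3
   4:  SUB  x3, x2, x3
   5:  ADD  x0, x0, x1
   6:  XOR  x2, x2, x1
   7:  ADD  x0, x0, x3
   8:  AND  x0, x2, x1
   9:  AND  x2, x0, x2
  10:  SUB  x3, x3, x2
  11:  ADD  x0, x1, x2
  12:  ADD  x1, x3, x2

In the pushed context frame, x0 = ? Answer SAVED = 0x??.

after  0: x0=0x02 x1=0x6f x2=0x2d x3=0xfd  N=0 Z=0
after  1: x0=0x02 x1=0x2f x2=0x2d x3=0xfd  N=0 Z=0
after  2: x0=0x02 x1=0x2f x2=0xfd x3=0xfd  N=1 Z=0
after  3: x0=0x02 x1=0xff x2=0xfd x3=0xfd  N=1 Z=0
after  4: x0=0x02 x1=0xff x2=0xfd x3=0x00  N=0 Z=1
after  5: x0=0x01 x1=0xff x2=0xfd x3=0x00  N=0 Z=0
after  6: x0=0x01 x1=0xff x2=0x02 x3=0x00  N=0 Z=0
after  7: x0=0x01 x1=0xff x2=0x02 x3=0x00  N=0 Z=0
after  8: x0=0x02 x1=0xff x2=0x02 x3=0x00  N=0 Z=0
after  9: x0=0x02 x1=0xff x2=0x02 x3=0x00  N=0 Z=0
after 10: x0=0x02 x1=0xff x2=0x02 x3=0xfe  N=1 Z=0
-- IRQ taken; context saved, return-PC = 11 --

SAVED = 0x02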